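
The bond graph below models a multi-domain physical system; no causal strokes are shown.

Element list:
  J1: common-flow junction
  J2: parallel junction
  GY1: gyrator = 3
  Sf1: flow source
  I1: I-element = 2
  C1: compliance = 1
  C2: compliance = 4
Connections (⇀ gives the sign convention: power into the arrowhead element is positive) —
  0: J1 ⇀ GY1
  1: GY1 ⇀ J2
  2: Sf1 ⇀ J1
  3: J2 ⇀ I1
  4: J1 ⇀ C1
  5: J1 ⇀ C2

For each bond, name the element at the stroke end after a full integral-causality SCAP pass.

bond 2 stroke at Sf1  (Sf1 fixes flow; stroke at Sf1)
bond 0 stroke at J1  (J1: bond 2 brought flow, rest push out)
bond 4 stroke at J1  (1-jn J1 has f-setter on 2)
bond 5 stroke at J1  (J1 flow already set via bond 2)
bond 1 stroke at J2  (through GY1, causality inverts; strokes same side of GY1)
bond 3 stroke at I1  (common-e at J2 fixed by 1)

β0 |J1
β1 |J2
β2 |Sf1
β3 |I1
β4 |J1
β5 |J1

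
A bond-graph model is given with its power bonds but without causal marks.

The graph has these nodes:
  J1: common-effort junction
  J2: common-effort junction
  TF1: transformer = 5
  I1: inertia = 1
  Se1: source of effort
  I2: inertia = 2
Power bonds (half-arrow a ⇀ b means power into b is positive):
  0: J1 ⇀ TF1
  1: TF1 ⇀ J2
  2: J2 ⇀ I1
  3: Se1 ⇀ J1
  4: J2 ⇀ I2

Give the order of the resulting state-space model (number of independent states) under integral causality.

β3 stroke→J1  (source Se1 imposes e)
β0 stroke→TF1  (0-jn J1 has e-setter on 3)
β1 stroke→J2  (TF TF1: opposite of bond 0)
β2 stroke→I1  (J2 effort already set via bond 1)
β4 stroke→I2  (J2 effort already set via bond 1)

2  (I1, I2 all integral)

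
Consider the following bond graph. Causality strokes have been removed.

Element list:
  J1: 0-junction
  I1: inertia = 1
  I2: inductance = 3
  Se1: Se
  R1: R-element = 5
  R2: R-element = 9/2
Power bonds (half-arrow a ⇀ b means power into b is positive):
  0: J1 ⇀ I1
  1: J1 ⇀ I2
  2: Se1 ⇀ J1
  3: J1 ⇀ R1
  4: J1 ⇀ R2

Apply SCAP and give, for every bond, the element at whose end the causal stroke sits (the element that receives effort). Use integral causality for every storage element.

#0 stroke at I1
#1 stroke at I2
#2 stroke at J1
#3 stroke at R1
#4 stroke at R2

β2 →J1  (Se1 (Se) sets effort on bond)
β0 →I1  (J1 effort already set via bond 2)
β1 →I2  (J1 effort already set via bond 2)
β3 →R1  (J1 effort already set via bond 2)
β4 →R2  (J1: bond 2 brought effort, rest push out)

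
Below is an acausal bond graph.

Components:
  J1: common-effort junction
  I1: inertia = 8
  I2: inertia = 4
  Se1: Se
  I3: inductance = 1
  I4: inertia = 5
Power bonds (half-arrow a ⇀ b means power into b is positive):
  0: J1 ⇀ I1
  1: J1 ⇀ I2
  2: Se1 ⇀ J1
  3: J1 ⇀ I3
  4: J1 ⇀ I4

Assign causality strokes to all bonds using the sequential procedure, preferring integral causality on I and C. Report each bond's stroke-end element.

#0 stroke at I1
#1 stroke at I2
#2 stroke at J1
#3 stroke at I3
#4 stroke at I4

bond 2 stroke→J1  (Se1 (Se) sets effort on bond)
bond 0 stroke→I1  (common-e at J1 fixed by 2)
bond 1 stroke→I2  (common-e at J1 fixed by 2)
bond 3 stroke→I3  (common-e at J1 fixed by 2)
bond 4 stroke→I4  (0-jn J1 has e-setter on 2)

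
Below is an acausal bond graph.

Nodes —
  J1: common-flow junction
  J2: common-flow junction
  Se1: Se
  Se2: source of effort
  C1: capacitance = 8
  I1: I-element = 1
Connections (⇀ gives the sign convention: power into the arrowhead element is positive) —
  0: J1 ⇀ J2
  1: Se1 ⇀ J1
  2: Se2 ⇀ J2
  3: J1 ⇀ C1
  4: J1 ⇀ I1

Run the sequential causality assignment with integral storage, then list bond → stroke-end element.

β0 |J1
β1 |J1
β2 |J2
β3 |J1
β4 |I1

β1 stroke→J1  (source Se1 imposes e)
β2 stroke→J2  (Se2: effort source, stroke at far end)
β0 stroke→J1  (closing 1-jn rule on J2)
β3 stroke→J1  (C1: C, integral causality)
β4 stroke→I1  (closing 1-jn rule on J1)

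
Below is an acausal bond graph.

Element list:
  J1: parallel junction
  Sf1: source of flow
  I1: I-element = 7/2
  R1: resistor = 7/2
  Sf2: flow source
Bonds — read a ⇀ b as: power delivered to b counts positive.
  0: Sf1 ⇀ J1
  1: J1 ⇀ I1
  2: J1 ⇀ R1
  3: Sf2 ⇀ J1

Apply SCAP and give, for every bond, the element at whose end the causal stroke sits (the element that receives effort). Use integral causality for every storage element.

bond 0 →Sf1  (Sf1: flow source, stroke at near end)
bond 3 →Sf2  (Sf2 fixes flow; stroke at Sf2)
bond 1 →I1  (prefer integral on I1)
bond 2 →J1  (only one effort-in slot at J1)

#0 |Sf1
#1 |I1
#2 |J1
#3 |Sf2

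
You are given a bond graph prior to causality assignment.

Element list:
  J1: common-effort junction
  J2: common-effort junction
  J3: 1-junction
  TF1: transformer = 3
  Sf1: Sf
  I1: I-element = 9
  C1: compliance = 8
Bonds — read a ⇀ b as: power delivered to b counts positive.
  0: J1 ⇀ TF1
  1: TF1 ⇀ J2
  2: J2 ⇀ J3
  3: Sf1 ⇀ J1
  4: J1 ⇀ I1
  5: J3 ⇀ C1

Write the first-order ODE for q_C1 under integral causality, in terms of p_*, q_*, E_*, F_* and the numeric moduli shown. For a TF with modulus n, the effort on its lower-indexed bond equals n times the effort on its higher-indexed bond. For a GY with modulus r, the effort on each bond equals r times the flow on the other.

β3 |Sf1  (source Sf1 imposes f)
β4 |I1  (I1: I, integral causality)
β0 |J1  (J1 needs exactly one e-in)
β1 |TF1  (TF TF1: opposite of bond 0)
β2 |J2  (closing 0-jn rule on J2)
β5 |J3  (common-f at J3 fixed by 2)

dq_C1/dt = 3*F_Sf1 - p_I1/3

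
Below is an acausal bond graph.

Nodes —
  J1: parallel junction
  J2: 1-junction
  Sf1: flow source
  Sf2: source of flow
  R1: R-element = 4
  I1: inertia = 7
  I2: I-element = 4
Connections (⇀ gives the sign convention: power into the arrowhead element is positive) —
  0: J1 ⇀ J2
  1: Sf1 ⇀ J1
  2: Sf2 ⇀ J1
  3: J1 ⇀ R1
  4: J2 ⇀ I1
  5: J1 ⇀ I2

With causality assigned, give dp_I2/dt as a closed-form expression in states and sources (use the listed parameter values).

#1 stroke at Sf1  (source Sf1 imposes f)
#2 stroke at Sf2  (Sf2: flow source, stroke at near end)
#4 stroke at I1  (I1 outputs flow p/I1)
#0 stroke at J2  (J2: bond 4 brought flow, rest push out)
#5 stroke at I2  (prefer integral on I2)
#3 stroke at J1  (J1 needs exactly one e-in)

dp_I2/dt = 4*F_Sf1 + 4*F_Sf2 - 4*p_I1/7 - p_I2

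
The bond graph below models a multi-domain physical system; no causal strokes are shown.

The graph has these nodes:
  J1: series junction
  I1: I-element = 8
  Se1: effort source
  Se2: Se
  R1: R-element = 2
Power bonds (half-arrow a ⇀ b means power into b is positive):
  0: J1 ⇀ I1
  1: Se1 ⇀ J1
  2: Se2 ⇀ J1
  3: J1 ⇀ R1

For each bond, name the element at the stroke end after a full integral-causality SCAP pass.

bond 1 stroke→J1  (Se1 (Se) sets effort on bond)
bond 2 stroke→J1  (source Se2 imposes e)
bond 0 stroke→I1  (I1 outputs flow p/I1)
bond 3 stroke→J1  (J1 flow already set via bond 0)

β0 stroke→I1
β1 stroke→J1
β2 stroke→J1
β3 stroke→J1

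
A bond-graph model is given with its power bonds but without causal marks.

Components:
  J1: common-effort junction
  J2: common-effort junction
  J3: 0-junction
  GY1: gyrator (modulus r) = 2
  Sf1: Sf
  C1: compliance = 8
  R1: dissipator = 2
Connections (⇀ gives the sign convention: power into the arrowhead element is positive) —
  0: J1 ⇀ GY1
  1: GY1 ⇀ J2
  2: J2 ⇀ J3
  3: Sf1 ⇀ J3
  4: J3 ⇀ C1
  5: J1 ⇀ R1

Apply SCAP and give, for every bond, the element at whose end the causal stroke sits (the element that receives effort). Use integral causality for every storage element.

bond 0 stroke at GY1
bond 1 stroke at GY1
bond 2 stroke at J2
bond 3 stroke at Sf1
bond 4 stroke at J3
bond 5 stroke at J1

b3 |Sf1  (Sf1 fixes flow; stroke at Sf1)
b4 |J3  (prefer integral on C1)
b2 |J2  (J3: bond 4 brought effort, rest push out)
b1 |GY1  (0-jn J2 has e-setter on 2)
b0 |GY1  (GY1 both-in/both-out from 1)
b5 |J1  (J1: last free bond brings effort in)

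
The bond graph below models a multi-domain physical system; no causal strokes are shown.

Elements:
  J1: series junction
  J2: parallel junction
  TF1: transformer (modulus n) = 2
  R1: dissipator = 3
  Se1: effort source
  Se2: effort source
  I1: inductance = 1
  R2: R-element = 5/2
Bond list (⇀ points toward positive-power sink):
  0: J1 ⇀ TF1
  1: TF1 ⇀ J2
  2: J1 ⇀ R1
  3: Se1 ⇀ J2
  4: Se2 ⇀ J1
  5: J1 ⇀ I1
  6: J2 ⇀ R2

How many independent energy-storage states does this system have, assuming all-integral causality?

bond 3 →J2  (Se1 fixes effort; stroke away)
bond 4 →J1  (Se2 fixes effort; stroke away)
bond 1 →TF1  (0-jn J2 has e-setter on 3)
bond 6 →R2  (J2: bond 3 brought effort, rest push out)
bond 0 →J1  (TF1: transformer flips bond 1)
bond 5 →I1  (prefer integral on I1)
bond 2 →J1  (1-jn J1 has f-setter on 5)

1  (I1 all integral)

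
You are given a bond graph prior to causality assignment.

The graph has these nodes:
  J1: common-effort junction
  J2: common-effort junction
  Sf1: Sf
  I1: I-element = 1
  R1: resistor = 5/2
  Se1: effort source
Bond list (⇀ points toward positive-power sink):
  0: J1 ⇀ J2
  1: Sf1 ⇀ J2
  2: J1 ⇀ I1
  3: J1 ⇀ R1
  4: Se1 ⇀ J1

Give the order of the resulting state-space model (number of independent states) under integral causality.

bond 1 →Sf1  (Sf1: flow source, stroke at near end)
bond 4 →J1  (source Se1 imposes e)
bond 0 →J2  (common-e at J1 fixed by 4)
bond 2 →I1  (common-e at J1 fixed by 4)
bond 3 →R1  (0-jn J1 has e-setter on 4)

1  (I1 all integral)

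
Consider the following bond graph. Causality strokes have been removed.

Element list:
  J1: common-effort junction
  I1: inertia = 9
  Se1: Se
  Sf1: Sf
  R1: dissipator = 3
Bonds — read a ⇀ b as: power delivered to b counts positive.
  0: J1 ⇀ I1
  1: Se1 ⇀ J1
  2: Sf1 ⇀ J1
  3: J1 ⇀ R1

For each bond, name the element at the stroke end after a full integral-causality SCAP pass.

#1 stroke at J1  (Se1 (Se) sets effort on bond)
#2 stroke at Sf1  (source Sf1 imposes f)
#0 stroke at I1  (0-jn J1 has e-setter on 1)
#3 stroke at R1  (common-e at J1 fixed by 1)

β0 →I1
β1 →J1
β2 →Sf1
β3 →R1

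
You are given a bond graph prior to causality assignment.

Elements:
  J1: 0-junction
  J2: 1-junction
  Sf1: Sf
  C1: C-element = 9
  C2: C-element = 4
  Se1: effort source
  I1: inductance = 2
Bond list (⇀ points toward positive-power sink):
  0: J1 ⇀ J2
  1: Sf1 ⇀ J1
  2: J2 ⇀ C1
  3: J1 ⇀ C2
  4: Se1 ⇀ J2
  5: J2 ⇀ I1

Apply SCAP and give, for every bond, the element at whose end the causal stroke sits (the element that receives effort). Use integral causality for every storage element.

#1 |Sf1  (Sf1 fixes flow; stroke at Sf1)
#4 |J2  (Se1 fixes effort; stroke away)
#2 |J2  (prefer integral on C1)
#3 |J1  (C2 outputs effort q/C2)
#0 |J2  (J1: bond 3 brought effort, rest push out)
#5 |I1  (only one flow-in slot at J2)

bond 0 →J2
bond 1 →Sf1
bond 2 →J2
bond 3 →J1
bond 4 →J2
bond 5 →I1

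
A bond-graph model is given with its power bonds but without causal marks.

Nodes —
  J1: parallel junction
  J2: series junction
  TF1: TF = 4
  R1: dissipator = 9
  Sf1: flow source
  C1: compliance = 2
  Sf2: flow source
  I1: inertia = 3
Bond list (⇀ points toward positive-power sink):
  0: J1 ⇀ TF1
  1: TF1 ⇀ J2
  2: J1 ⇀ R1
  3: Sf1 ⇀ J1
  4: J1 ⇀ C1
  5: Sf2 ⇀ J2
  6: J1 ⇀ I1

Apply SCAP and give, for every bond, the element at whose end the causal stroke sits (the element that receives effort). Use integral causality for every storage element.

bond 3 stroke→Sf1  (Sf1 fixes flow; stroke at Sf1)
bond 5 stroke→Sf2  (Sf2: flow source, stroke at near end)
bond 1 stroke→J2  (1-jn J2 has f-setter on 5)
bond 0 stroke→TF1  (TF TF1: opposite of bond 1)
bond 4 stroke→J1  (C1 outputs effort q/C1)
bond 2 stroke→R1  (common-e at J1 fixed by 4)
bond 6 stroke→I1  (J1 effort already set via bond 4)

b0 |TF1
b1 |J2
b2 |R1
b3 |Sf1
b4 |J1
b5 |Sf2
b6 |I1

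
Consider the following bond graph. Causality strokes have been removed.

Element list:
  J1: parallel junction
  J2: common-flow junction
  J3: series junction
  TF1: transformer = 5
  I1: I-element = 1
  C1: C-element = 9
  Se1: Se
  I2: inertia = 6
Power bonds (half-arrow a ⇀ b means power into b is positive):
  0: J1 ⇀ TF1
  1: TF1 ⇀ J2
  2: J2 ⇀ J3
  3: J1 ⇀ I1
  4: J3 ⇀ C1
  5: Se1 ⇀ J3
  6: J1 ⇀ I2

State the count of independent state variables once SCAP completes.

bond 5 |J3  (source Se1 imposes e)
bond 3 |I1  (I1 integral (f out))
bond 4 |J3  (prefer integral on C1)
bond 2 |J2  (J3 needs exactly one f-in)
bond 1 |TF1  (J2: last free bond brings flow in)
bond 0 |J1  (TF TF1: opposite of bond 1)
bond 6 |I2  (J1 effort already set via bond 0)

3  (C1, I1, I2 all integral)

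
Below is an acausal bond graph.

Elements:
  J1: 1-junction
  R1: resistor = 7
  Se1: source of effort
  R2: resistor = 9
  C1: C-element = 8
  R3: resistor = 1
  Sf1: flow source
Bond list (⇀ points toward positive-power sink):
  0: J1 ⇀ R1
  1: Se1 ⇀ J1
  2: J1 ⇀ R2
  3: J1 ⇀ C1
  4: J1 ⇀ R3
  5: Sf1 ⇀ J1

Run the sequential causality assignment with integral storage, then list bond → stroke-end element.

b0 →J1
b1 →J1
b2 →J1
b3 →J1
b4 →J1
b5 →Sf1

b1 stroke→J1  (source Se1 imposes e)
b5 stroke→Sf1  (Sf1: flow source, stroke at near end)
b0 stroke→J1  (J1: bond 5 brought flow, rest push out)
b2 stroke→J1  (1-jn J1 has f-setter on 5)
b3 stroke→J1  (J1 flow already set via bond 5)
b4 stroke→J1  (common-f at J1 fixed by 5)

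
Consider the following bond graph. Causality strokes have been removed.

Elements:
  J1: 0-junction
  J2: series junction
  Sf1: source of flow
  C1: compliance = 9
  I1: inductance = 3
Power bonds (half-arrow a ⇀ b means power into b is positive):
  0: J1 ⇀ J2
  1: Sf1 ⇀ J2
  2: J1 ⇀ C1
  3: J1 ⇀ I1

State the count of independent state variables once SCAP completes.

2  (C1, I1 all integral)

β1 stroke→Sf1  (source Sf1 imposes f)
β0 stroke→J2  (J2 flow already set via bond 1)
β2 stroke→J1  (C1: C, integral causality)
β3 stroke→I1  (J1 effort already set via bond 2)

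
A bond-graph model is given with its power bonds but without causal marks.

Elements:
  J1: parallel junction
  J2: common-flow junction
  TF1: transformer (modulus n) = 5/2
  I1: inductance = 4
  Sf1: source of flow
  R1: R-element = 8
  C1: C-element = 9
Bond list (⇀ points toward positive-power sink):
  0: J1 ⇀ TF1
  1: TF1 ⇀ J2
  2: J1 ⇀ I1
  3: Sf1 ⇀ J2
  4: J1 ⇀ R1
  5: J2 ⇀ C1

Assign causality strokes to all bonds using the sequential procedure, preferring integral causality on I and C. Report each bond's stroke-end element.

b0 stroke at TF1
b1 stroke at J2
b2 stroke at I1
b3 stroke at Sf1
b4 stroke at J1
b5 stroke at J2

bond 3 →Sf1  (Sf1 fixes flow; stroke at Sf1)
bond 1 →J2  (common-f at J2 fixed by 3)
bond 5 →J2  (common-f at J2 fixed by 3)
bond 0 →TF1  (TF1 one-in-one-out from 1)
bond 2 →I1  (I1 outputs flow p/I1)
bond 4 →J1  (J1 needs exactly one e-in)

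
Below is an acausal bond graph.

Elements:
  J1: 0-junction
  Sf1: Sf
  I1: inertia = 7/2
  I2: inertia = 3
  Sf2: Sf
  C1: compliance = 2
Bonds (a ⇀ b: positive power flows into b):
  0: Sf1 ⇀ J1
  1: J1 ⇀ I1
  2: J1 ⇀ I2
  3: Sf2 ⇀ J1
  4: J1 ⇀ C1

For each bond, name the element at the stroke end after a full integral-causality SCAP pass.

#0 |Sf1  (source Sf1 imposes f)
#3 |Sf2  (Sf2 (Sf) sets flow on bond)
#1 |I1  (I1: I, integral causality)
#2 |I2  (I2 outputs flow p/I2)
#4 |J1  (only one effort-in slot at J1)

#0 →Sf1
#1 →I1
#2 →I2
#3 →Sf2
#4 →J1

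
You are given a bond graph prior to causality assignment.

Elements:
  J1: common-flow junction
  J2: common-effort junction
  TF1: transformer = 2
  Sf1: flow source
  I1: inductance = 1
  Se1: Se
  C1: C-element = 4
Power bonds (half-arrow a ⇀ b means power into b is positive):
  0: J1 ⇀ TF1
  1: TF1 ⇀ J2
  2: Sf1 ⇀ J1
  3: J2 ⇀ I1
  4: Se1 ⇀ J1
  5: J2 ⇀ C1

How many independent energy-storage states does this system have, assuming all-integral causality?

b2 stroke at Sf1  (Sf1 fixes flow; stroke at Sf1)
b4 stroke at J1  (Se1 (Se) sets effort on bond)
b0 stroke at J1  (J1 flow already set via bond 2)
b1 stroke at TF1  (TF1 one-in-one-out from 0)
b3 stroke at I1  (I1: I, integral causality)
b5 stroke at J2  (J2: last free bond brings effort in)

2  (C1, I1 all integral)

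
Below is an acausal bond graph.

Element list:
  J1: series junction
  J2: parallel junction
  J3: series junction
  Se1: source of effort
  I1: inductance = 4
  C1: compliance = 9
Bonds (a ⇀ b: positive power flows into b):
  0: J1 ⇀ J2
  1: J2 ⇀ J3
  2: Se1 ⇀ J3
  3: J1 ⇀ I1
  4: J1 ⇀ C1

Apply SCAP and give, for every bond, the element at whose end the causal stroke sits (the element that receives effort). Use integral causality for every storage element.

#0 stroke→J1
#1 stroke→J2
#2 stroke→J3
#3 stroke→I1
#4 stroke→J1

bond 2 →J3  (Se1: effort source, stroke at far end)
bond 1 →J2  (J3: last free bond brings flow in)
bond 0 →J1  (0-jn J2 has e-setter on 1)
bond 3 →I1  (I1 outputs flow p/I1)
bond 4 →J1  (J1 flow already set via bond 3)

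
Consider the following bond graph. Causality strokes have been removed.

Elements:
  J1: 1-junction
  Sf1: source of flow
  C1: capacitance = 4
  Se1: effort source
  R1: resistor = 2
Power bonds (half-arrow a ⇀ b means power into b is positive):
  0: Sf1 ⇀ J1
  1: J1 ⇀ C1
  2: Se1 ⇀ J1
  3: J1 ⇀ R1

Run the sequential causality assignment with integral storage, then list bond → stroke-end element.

β0 stroke at Sf1
β1 stroke at J1
β2 stroke at J1
β3 stroke at J1

#0 stroke at Sf1  (source Sf1 imposes f)
#2 stroke at J1  (Se1: effort source, stroke at far end)
#1 stroke at J1  (common-f at J1 fixed by 0)
#3 stroke at J1  (J1 flow already set via bond 0)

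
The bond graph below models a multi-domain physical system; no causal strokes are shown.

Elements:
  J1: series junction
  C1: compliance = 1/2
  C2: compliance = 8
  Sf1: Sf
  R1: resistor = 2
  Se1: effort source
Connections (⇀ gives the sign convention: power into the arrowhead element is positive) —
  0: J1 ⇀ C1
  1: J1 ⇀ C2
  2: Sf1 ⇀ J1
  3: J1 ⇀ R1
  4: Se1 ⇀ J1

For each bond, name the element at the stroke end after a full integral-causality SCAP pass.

bond 2 stroke at Sf1  (Sf1 fixes flow; stroke at Sf1)
bond 4 stroke at J1  (Se1 (Se) sets effort on bond)
bond 0 stroke at J1  (common-f at J1 fixed by 2)
bond 1 stroke at J1  (common-f at J1 fixed by 2)
bond 3 stroke at J1  (J1: bond 2 brought flow, rest push out)

b0 stroke at J1
b1 stroke at J1
b2 stroke at Sf1
b3 stroke at J1
b4 stroke at J1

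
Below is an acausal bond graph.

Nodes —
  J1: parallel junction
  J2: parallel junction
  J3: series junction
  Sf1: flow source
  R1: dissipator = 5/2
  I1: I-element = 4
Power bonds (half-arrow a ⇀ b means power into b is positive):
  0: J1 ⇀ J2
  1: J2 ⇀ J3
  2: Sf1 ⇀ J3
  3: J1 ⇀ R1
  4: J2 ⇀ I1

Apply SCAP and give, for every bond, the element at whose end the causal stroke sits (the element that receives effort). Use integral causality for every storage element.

#2 stroke→Sf1  (Sf1 fixes flow; stroke at Sf1)
#1 stroke→J3  (J3 flow already set via bond 2)
#4 stroke→I1  (I1: I, integral causality)
#0 stroke→J2  (J2 needs exactly one e-in)
#3 stroke→J1  (J1 needs exactly one e-in)

b0 |J2
b1 |J3
b2 |Sf1
b3 |J1
b4 |I1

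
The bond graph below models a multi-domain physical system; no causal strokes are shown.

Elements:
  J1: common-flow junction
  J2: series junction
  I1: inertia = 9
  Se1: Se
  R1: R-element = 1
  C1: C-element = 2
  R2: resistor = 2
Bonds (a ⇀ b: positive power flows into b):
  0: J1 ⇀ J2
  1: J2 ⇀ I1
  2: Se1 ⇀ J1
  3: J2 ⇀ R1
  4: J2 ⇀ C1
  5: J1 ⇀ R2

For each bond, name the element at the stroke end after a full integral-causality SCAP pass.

#2 stroke→J1  (Se1 (Se) sets effort on bond)
#1 stroke→I1  (prefer integral on I1)
#0 stroke→J2  (common-f at J2 fixed by 1)
#3 stroke→J2  (1-jn J2 has f-setter on 1)
#4 stroke→J2  (1-jn J2 has f-setter on 1)
#5 stroke→J1  (J1: bond 0 brought flow, rest push out)

b0 stroke at J2
b1 stroke at I1
b2 stroke at J1
b3 stroke at J2
b4 stroke at J2
b5 stroke at J1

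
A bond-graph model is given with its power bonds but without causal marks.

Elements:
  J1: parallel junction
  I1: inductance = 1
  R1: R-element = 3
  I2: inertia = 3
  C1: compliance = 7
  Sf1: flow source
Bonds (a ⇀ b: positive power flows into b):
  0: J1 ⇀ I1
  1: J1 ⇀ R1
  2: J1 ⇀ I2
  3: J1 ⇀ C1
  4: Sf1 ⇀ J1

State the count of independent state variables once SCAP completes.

3  (C1, I1, I2 all integral)

β4 stroke at Sf1  (Sf1 (Sf) sets flow on bond)
β0 stroke at I1  (I1 integral (f out))
β2 stroke at I2  (prefer integral on I2)
β3 stroke at J1  (C1: C, integral causality)
β1 stroke at R1  (J1 effort already set via bond 3)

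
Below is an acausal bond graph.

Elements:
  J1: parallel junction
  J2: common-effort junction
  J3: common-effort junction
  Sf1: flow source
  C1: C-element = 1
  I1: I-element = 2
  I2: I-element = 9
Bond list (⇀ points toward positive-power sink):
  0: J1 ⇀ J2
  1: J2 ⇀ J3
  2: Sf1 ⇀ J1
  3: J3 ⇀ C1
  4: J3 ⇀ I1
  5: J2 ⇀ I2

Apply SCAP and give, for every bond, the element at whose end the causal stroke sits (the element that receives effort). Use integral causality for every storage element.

#0 stroke at J1
#1 stroke at J2
#2 stroke at Sf1
#3 stroke at J3
#4 stroke at I1
#5 stroke at I2

β2 |Sf1  (Sf1 fixes flow; stroke at Sf1)
β0 |J1  (J1: last free bond brings effort in)
β3 |J3  (prefer integral on C1)
β1 |J2  (common-e at J3 fixed by 3)
β4 |I1  (common-e at J3 fixed by 3)
β5 |I2  (J2: bond 1 brought effort, rest push out)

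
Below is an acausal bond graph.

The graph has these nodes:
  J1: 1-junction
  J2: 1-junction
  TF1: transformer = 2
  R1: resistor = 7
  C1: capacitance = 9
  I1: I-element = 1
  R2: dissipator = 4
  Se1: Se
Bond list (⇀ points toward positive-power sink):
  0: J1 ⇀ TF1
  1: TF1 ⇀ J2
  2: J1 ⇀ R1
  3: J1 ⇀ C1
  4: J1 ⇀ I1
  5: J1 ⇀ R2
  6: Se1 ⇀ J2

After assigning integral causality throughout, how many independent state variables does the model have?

2  (C1, I1 all integral)

β6 stroke at J2  (Se1 (Se) sets effort on bond)
β1 stroke at TF1  (J2: last free bond brings flow in)
β0 stroke at J1  (TF1: transformer flips bond 1)
β3 stroke at J1  (C1 integral (e out))
β4 stroke at I1  (I1 integral (f out))
β2 stroke at J1  (1-jn J1 has f-setter on 4)
β5 stroke at J1  (J1: bond 4 brought flow, rest push out)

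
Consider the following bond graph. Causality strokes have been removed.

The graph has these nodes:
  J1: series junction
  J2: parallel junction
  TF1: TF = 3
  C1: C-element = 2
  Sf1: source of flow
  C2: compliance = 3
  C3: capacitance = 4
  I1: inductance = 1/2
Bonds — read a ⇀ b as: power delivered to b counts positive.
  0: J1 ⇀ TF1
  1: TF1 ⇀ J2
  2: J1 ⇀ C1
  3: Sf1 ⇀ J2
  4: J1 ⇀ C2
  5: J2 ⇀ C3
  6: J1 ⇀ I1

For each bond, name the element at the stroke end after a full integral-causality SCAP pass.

b0 |J1
b1 |TF1
b2 |J1
b3 |Sf1
b4 |J1
b5 |J2
b6 |I1

bond 3 stroke→Sf1  (source Sf1 imposes f)
bond 2 stroke→J1  (C1 integral (e out))
bond 4 stroke→J1  (C2 outputs effort q/C2)
bond 5 stroke→J2  (C3 outputs effort q/C3)
bond 1 stroke→TF1  (common-e at J2 fixed by 5)
bond 0 stroke→J1  (TF TF1: opposite of bond 1)
bond 6 stroke→I1  (closing 1-jn rule on J1)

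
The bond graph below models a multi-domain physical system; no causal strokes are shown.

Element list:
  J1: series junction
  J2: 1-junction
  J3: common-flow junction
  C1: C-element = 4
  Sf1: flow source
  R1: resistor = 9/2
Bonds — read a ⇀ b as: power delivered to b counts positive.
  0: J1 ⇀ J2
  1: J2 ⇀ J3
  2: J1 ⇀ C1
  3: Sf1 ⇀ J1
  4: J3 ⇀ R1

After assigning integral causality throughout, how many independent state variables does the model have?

b3 |Sf1  (Sf1: flow source, stroke at near end)
b0 |J1  (J1 flow already set via bond 3)
b2 |J1  (common-f at J1 fixed by 3)
b1 |J2  (J2: bond 0 brought flow, rest push out)
b4 |J3  (J3 flow already set via bond 1)

1  (C1 all integral)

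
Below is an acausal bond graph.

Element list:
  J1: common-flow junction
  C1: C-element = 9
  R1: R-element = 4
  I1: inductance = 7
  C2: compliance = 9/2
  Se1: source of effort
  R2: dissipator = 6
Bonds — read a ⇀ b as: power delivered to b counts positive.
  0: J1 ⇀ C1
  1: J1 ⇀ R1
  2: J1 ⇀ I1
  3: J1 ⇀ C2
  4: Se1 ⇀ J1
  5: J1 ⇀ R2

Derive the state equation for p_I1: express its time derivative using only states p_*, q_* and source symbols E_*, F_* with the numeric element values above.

bond 4 |J1  (source Se1 imposes e)
bond 0 |J1  (C1 integral (e out))
bond 2 |I1  (I1 integral (f out))
bond 1 |J1  (common-f at J1 fixed by 2)
bond 3 |J1  (1-jn J1 has f-setter on 2)
bond 5 |J1  (J1: bond 2 brought flow, rest push out)

dp_I1/dt = E_Se1 - 10*p_I1/7 - q_C1/9 - 2*q_C2/9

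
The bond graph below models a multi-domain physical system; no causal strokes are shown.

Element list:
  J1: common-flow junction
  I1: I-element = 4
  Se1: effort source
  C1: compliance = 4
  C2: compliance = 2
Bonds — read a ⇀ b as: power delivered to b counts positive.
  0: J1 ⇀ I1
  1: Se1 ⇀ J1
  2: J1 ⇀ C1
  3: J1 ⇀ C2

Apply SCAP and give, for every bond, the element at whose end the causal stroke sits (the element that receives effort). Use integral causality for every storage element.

b0 |I1
b1 |J1
b2 |J1
b3 |J1

β1 stroke at J1  (Se1: effort source, stroke at far end)
β0 stroke at I1  (I1 integral (f out))
β2 stroke at J1  (J1: bond 0 brought flow, rest push out)
β3 stroke at J1  (1-jn J1 has f-setter on 0)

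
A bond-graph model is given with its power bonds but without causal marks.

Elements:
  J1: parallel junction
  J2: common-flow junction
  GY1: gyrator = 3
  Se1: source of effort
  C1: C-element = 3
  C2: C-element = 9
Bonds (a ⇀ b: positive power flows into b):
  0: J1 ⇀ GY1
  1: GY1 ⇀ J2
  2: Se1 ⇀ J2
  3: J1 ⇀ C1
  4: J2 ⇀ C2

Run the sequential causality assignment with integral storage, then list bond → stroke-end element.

bond 2 stroke at J2  (Se1 fixes effort; stroke away)
bond 3 stroke at J1  (C1: C, integral causality)
bond 0 stroke at GY1  (J1 effort already set via bond 3)
bond 1 stroke at GY1  (GY GY1: same side as bond 0)
bond 4 stroke at J2  (J2 flow already set via bond 1)

β0 stroke→GY1
β1 stroke→GY1
β2 stroke→J2
β3 stroke→J1
β4 stroke→J2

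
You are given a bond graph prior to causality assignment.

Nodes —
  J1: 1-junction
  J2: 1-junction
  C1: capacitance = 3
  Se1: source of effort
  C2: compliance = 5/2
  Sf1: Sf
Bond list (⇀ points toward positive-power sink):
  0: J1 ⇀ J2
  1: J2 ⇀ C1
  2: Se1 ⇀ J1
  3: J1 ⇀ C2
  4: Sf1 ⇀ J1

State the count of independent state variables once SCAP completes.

2  (C1, C2 all integral)

bond 2 |J1  (source Se1 imposes e)
bond 4 |Sf1  (Sf1 (Sf) sets flow on bond)
bond 0 |J1  (1-jn J1 has f-setter on 4)
bond 3 |J1  (J1: bond 4 brought flow, rest push out)
bond 1 |J2  (J2 flow already set via bond 0)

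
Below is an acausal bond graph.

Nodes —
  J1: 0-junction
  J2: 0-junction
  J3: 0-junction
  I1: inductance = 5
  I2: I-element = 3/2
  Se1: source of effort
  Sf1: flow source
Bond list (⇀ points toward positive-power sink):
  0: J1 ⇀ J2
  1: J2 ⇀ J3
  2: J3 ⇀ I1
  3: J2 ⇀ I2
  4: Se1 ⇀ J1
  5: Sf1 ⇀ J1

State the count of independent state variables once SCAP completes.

β4 |J1  (Se1 fixes effort; stroke away)
β5 |Sf1  (Sf1 (Sf) sets flow on bond)
β0 |J2  (J1: bond 4 brought effort, rest push out)
β1 |J3  (J2 effort already set via bond 0)
β3 |I2  (0-jn J2 has e-setter on 0)
β2 |I1  (J3: bond 1 brought effort, rest push out)

2  (I1, I2 all integral)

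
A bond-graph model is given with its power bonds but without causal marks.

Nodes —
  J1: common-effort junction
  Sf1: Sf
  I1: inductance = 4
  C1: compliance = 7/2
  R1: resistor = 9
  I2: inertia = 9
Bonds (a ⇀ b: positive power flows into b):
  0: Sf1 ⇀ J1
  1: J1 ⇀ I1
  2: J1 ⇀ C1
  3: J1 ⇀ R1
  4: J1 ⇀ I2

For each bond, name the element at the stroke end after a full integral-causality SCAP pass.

bond 0 →Sf1  (Sf1: flow source, stroke at near end)
bond 1 →I1  (I1 outputs flow p/I1)
bond 2 →J1  (C1: C, integral causality)
bond 3 →R1  (J1 effort already set via bond 2)
bond 4 →I2  (J1 effort already set via bond 2)

β0 →Sf1
β1 →I1
β2 →J1
β3 →R1
β4 →I2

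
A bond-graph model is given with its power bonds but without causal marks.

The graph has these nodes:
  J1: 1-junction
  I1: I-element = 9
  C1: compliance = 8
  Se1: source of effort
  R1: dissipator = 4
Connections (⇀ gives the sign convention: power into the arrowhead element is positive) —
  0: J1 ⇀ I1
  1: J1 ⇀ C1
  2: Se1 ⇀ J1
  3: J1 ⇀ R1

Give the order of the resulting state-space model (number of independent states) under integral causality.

β2 |J1  (Se1 (Se) sets effort on bond)
β0 |I1  (I1: I, integral causality)
β1 |J1  (J1 flow already set via bond 0)
β3 |J1  (1-jn J1 has f-setter on 0)

2  (C1, I1 all integral)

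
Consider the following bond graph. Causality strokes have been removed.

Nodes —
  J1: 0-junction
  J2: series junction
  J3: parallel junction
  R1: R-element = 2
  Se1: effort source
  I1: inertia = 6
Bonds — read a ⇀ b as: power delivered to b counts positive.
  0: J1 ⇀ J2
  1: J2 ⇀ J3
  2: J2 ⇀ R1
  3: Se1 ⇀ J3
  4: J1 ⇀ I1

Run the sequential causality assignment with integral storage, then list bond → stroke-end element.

b0 stroke at J1
b1 stroke at J2
b2 stroke at J2
b3 stroke at J3
b4 stroke at I1

b3 →J3  (Se1 (Se) sets effort on bond)
b1 →J2  (J3 effort already set via bond 3)
b4 →I1  (I1 outputs flow p/I1)
b0 →J1  (closing 0-jn rule on J1)
b2 →J2  (J2: bond 0 brought flow, rest push out)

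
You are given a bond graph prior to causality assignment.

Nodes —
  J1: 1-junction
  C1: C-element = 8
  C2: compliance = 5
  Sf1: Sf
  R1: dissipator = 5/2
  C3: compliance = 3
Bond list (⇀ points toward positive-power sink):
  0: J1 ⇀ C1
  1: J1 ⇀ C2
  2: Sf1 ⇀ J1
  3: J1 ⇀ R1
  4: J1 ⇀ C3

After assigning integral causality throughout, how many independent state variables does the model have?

3  (C1, C2, C3 all integral)

#2 stroke→Sf1  (Sf1 fixes flow; stroke at Sf1)
#0 stroke→J1  (common-f at J1 fixed by 2)
#1 stroke→J1  (J1: bond 2 brought flow, rest push out)
#3 stroke→J1  (J1 flow already set via bond 2)
#4 stroke→J1  (J1: bond 2 brought flow, rest push out)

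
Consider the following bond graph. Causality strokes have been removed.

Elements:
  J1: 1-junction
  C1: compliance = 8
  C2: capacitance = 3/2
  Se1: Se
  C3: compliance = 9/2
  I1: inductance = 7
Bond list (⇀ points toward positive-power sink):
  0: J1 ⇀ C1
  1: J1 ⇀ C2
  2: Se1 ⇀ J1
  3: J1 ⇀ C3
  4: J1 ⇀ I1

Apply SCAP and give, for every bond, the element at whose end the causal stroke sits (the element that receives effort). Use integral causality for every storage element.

b2 |J1  (Se1: effort source, stroke at far end)
b0 |J1  (C1 integral (e out))
b1 |J1  (C2 integral (e out))
b3 |J1  (C3: C, integral causality)
b4 |I1  (closing 1-jn rule on J1)

β0 stroke at J1
β1 stroke at J1
β2 stroke at J1
β3 stroke at J1
β4 stroke at I1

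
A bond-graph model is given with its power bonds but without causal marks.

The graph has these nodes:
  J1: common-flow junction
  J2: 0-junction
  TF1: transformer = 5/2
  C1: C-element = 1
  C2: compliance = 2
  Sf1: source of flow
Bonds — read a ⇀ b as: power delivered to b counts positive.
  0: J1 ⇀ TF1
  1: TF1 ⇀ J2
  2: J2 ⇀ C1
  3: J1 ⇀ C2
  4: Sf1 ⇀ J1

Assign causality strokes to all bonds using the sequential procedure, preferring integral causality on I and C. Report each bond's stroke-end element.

β4 stroke→Sf1  (Sf1 (Sf) sets flow on bond)
β0 stroke→J1  (J1 flow already set via bond 4)
β3 stroke→J1  (J1: bond 4 brought flow, rest push out)
β1 stroke→TF1  (TF1: transformer flips bond 0)
β2 stroke→J2  (only one effort-in slot at J2)

bond 0 stroke at J1
bond 1 stroke at TF1
bond 2 stroke at J2
bond 3 stroke at J1
bond 4 stroke at Sf1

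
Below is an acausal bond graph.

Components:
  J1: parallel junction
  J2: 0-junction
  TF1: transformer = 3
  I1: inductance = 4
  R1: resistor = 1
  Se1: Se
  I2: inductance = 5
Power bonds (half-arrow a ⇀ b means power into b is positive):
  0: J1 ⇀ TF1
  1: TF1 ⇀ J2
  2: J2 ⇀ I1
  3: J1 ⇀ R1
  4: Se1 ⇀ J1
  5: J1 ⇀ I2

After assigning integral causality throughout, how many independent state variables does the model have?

2  (I1, I2 all integral)

β4 →J1  (Se1: effort source, stroke at far end)
β0 →TF1  (0-jn J1 has e-setter on 4)
β3 →R1  (J1 effort already set via bond 4)
β5 →I2  (J1: bond 4 brought effort, rest push out)
β1 →J2  (TF TF1: opposite of bond 0)
β2 →I1  (J2 effort already set via bond 1)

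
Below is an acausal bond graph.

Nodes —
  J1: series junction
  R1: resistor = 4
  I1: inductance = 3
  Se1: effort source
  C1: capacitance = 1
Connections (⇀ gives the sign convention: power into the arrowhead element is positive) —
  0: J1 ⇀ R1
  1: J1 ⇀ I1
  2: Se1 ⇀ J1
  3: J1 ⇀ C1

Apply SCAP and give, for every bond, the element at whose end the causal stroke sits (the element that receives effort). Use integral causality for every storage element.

β0 stroke at J1
β1 stroke at I1
β2 stroke at J1
β3 stroke at J1

b2 stroke→J1  (source Se1 imposes e)
b1 stroke→I1  (I1 integral (f out))
b0 stroke→J1  (1-jn J1 has f-setter on 1)
b3 stroke→J1  (J1: bond 1 brought flow, rest push out)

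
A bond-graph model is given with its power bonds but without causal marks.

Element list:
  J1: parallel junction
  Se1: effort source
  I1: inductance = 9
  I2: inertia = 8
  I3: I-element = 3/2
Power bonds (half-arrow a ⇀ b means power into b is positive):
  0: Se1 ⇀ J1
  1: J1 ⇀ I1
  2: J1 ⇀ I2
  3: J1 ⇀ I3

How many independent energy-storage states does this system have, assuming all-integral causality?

#0 |J1  (source Se1 imposes e)
#1 |I1  (0-jn J1 has e-setter on 0)
#2 |I2  (J1: bond 0 brought effort, rest push out)
#3 |I3  (J1 effort already set via bond 0)

3  (I1, I2, I3 all integral)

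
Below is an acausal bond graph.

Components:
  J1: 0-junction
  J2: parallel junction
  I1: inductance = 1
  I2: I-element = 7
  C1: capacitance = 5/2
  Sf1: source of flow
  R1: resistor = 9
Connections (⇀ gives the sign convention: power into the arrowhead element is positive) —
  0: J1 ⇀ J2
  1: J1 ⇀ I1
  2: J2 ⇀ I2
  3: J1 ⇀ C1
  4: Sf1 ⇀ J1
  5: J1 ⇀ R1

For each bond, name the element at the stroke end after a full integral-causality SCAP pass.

β4 |Sf1  (Sf1: flow source, stroke at near end)
β1 |I1  (prefer integral on I1)
β2 |I2  (I2 outputs flow p/I2)
β0 |J2  (J2 needs exactly one e-in)
β3 |J1  (C1 integral (e out))
β5 |R1  (J1: bond 3 brought effort, rest push out)

#0 |J2
#1 |I1
#2 |I2
#3 |J1
#4 |Sf1
#5 |R1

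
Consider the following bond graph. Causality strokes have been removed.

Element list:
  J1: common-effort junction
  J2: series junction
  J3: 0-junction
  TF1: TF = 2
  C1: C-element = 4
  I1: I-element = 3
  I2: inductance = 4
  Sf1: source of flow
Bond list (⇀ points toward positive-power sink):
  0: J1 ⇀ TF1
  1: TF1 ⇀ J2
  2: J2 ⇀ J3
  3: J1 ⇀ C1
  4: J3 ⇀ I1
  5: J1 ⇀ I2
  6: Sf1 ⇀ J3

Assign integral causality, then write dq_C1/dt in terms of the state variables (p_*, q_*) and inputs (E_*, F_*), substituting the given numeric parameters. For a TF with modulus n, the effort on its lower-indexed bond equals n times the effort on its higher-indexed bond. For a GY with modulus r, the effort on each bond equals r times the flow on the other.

dq_C1/dt = F_Sf1/2 - p_I1/6 - p_I2/4

b6 |Sf1  (Sf1: flow source, stroke at near end)
b3 |J1  (C1: C, integral causality)
b0 |TF1  (J1 effort already set via bond 3)
b5 |I2  (J1: bond 3 brought effort, rest push out)
b1 |J2  (TF1 one-in-one-out from 0)
b2 |J3  (closing 1-jn rule on J2)
b4 |I1  (common-e at J3 fixed by 2)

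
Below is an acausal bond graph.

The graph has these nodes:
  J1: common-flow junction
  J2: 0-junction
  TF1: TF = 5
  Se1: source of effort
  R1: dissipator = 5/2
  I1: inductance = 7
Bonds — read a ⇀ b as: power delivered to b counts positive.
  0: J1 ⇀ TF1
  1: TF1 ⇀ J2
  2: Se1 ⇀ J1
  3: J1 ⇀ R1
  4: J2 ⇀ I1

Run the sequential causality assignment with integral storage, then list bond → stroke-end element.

#0 |TF1
#1 |J2
#2 |J1
#3 |J1
#4 |I1

bond 2 stroke at J1  (Se1 fixes effort; stroke away)
bond 4 stroke at I1  (I1 outputs flow p/I1)
bond 1 stroke at J2  (closing 0-jn rule on J2)
bond 0 stroke at TF1  (TF1 one-in-one-out from 1)
bond 3 stroke at J1  (J1 flow already set via bond 0)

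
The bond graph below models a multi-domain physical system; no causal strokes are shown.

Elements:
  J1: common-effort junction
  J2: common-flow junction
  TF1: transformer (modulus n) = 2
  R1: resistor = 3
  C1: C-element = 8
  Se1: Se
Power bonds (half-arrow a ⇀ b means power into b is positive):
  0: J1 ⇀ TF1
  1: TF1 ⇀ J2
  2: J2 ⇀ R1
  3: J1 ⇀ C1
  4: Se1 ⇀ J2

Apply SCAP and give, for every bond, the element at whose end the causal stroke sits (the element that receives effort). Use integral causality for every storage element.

#4 stroke at J2  (Se1 fixes effort; stroke away)
#3 stroke at J1  (C1: C, integral causality)
#0 stroke at TF1  (J1 effort already set via bond 3)
#1 stroke at J2  (TF1 one-in-one-out from 0)
#2 stroke at R1  (only one flow-in slot at J2)

β0 →TF1
β1 →J2
β2 →R1
β3 →J1
β4 →J2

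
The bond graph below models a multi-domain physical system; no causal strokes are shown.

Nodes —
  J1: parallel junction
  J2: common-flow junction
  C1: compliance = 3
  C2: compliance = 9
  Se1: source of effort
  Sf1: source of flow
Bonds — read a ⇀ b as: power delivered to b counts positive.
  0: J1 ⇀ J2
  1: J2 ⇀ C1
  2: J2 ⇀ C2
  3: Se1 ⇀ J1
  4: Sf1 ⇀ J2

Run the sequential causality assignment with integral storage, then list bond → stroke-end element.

b0 |J2
b1 |J2
b2 |J2
b3 |J1
b4 |Sf1

bond 3 stroke→J1  (Se1 (Se) sets effort on bond)
bond 4 stroke→Sf1  (source Sf1 imposes f)
bond 0 stroke→J2  (common-e at J1 fixed by 3)
bond 1 stroke→J2  (1-jn J2 has f-setter on 4)
bond 2 stroke→J2  (1-jn J2 has f-setter on 4)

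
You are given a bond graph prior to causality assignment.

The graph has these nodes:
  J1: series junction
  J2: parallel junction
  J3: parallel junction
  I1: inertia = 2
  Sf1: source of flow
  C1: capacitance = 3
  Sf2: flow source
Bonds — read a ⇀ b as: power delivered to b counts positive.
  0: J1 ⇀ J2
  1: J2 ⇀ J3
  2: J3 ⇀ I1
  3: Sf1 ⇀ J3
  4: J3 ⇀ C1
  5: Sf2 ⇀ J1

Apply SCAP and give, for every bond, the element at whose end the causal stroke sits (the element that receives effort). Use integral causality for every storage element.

bond 0 stroke at J1
bond 1 stroke at J2
bond 2 stroke at I1
bond 3 stroke at Sf1
bond 4 stroke at J3
bond 5 stroke at Sf2

β3 |Sf1  (Sf1 (Sf) sets flow on bond)
β5 |Sf2  (Sf2 (Sf) sets flow on bond)
β0 |J1  (J1: bond 5 brought flow, rest push out)
β1 |J2  (only one effort-in slot at J2)
β2 |I1  (I1 outputs flow p/I1)
β4 |J3  (only one effort-in slot at J3)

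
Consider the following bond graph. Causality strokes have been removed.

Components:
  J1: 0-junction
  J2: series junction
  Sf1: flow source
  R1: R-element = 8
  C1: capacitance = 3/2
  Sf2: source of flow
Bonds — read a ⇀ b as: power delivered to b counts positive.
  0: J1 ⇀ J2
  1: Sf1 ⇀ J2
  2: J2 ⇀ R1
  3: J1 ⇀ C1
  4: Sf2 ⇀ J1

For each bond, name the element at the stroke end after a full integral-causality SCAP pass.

bond 0 →J2
bond 1 →Sf1
bond 2 →J2
bond 3 →J1
bond 4 →Sf2

#1 stroke→Sf1  (Sf1 (Sf) sets flow on bond)
#4 stroke→Sf2  (Sf2 fixes flow; stroke at Sf2)
#0 stroke→J2  (1-jn J2 has f-setter on 1)
#2 stroke→J2  (J2: bond 1 brought flow, rest push out)
#3 stroke→J1  (only one effort-in slot at J1)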